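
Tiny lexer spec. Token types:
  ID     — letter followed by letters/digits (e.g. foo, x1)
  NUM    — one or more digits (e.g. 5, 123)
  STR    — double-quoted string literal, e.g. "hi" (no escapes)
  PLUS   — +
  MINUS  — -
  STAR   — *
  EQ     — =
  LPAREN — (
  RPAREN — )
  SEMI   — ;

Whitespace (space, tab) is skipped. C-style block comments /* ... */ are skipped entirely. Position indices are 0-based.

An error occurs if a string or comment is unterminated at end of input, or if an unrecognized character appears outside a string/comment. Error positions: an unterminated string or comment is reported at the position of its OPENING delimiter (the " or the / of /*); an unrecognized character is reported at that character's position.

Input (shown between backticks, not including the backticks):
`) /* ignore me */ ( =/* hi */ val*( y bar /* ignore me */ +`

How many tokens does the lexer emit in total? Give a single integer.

pos=0: emit RPAREN ')'
pos=2: enter COMMENT mode (saw '/*')
exit COMMENT mode (now at pos=17)
pos=18: emit LPAREN '('
pos=20: emit EQ '='
pos=21: enter COMMENT mode (saw '/*')
exit COMMENT mode (now at pos=29)
pos=30: emit ID 'val' (now at pos=33)
pos=33: emit STAR '*'
pos=34: emit LPAREN '('
pos=36: emit ID 'y' (now at pos=37)
pos=38: emit ID 'bar' (now at pos=41)
pos=42: enter COMMENT mode (saw '/*')
exit COMMENT mode (now at pos=57)
pos=58: emit PLUS '+'
DONE. 9 tokens: [RPAREN, LPAREN, EQ, ID, STAR, LPAREN, ID, ID, PLUS]

Answer: 9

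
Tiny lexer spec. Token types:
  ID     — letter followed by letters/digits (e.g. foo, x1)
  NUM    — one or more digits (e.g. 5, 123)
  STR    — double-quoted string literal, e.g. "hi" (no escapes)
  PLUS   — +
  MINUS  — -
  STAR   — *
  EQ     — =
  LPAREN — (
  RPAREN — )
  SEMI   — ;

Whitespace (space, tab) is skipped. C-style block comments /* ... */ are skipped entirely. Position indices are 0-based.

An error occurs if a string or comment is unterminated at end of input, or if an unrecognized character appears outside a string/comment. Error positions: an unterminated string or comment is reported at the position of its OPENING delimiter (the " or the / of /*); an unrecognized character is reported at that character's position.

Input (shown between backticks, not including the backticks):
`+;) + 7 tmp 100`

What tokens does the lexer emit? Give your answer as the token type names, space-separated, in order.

pos=0: emit PLUS '+'
pos=1: emit SEMI ';'
pos=2: emit RPAREN ')'
pos=4: emit PLUS '+'
pos=6: emit NUM '7' (now at pos=7)
pos=8: emit ID 'tmp' (now at pos=11)
pos=12: emit NUM '100' (now at pos=15)
DONE. 7 tokens: [PLUS, SEMI, RPAREN, PLUS, NUM, ID, NUM]

Answer: PLUS SEMI RPAREN PLUS NUM ID NUM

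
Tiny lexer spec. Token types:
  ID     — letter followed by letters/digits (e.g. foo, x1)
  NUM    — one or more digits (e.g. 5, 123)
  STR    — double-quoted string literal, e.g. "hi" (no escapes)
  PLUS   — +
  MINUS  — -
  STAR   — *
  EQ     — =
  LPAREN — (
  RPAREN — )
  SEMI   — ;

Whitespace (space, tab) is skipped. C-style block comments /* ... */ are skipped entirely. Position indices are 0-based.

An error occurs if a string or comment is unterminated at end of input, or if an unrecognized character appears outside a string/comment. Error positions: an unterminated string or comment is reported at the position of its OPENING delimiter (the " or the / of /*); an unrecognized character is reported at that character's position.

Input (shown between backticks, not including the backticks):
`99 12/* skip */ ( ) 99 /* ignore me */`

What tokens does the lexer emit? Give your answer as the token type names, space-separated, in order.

pos=0: emit NUM '99' (now at pos=2)
pos=3: emit NUM '12' (now at pos=5)
pos=5: enter COMMENT mode (saw '/*')
exit COMMENT mode (now at pos=15)
pos=16: emit LPAREN '('
pos=18: emit RPAREN ')'
pos=20: emit NUM '99' (now at pos=22)
pos=23: enter COMMENT mode (saw '/*')
exit COMMENT mode (now at pos=38)
DONE. 5 tokens: [NUM, NUM, LPAREN, RPAREN, NUM]

Answer: NUM NUM LPAREN RPAREN NUM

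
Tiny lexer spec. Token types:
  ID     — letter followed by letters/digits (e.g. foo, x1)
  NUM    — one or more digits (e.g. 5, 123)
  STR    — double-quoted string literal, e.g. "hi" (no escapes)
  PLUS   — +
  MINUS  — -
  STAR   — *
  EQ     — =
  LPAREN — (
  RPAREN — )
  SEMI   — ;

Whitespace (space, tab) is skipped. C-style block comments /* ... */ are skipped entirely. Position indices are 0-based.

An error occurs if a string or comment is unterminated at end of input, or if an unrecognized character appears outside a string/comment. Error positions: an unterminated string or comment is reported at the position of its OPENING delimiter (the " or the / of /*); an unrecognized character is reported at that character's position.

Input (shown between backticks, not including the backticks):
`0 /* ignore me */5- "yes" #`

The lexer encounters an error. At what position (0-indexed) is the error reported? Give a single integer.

Answer: 26

Derivation:
pos=0: emit NUM '0' (now at pos=1)
pos=2: enter COMMENT mode (saw '/*')
exit COMMENT mode (now at pos=17)
pos=17: emit NUM '5' (now at pos=18)
pos=18: emit MINUS '-'
pos=20: enter STRING mode
pos=20: emit STR "yes" (now at pos=25)
pos=26: ERROR — unrecognized char '#'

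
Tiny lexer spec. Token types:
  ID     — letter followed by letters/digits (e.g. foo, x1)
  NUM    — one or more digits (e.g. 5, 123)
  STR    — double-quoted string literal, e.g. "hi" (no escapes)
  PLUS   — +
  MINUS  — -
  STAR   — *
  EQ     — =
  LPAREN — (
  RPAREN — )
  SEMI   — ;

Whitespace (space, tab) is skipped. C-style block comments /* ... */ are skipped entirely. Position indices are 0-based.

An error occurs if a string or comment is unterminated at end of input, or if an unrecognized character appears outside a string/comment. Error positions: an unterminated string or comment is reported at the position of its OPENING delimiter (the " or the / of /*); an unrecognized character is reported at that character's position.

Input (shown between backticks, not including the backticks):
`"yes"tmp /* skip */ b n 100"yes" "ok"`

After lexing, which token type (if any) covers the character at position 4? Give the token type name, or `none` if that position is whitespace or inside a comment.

pos=0: enter STRING mode
pos=0: emit STR "yes" (now at pos=5)
pos=5: emit ID 'tmp' (now at pos=8)
pos=9: enter COMMENT mode (saw '/*')
exit COMMENT mode (now at pos=19)
pos=20: emit ID 'b' (now at pos=21)
pos=22: emit ID 'n' (now at pos=23)
pos=24: emit NUM '100' (now at pos=27)
pos=27: enter STRING mode
pos=27: emit STR "yes" (now at pos=32)
pos=33: enter STRING mode
pos=33: emit STR "ok" (now at pos=37)
DONE. 7 tokens: [STR, ID, ID, ID, NUM, STR, STR]
Position 4: char is '"' -> STR

Answer: STR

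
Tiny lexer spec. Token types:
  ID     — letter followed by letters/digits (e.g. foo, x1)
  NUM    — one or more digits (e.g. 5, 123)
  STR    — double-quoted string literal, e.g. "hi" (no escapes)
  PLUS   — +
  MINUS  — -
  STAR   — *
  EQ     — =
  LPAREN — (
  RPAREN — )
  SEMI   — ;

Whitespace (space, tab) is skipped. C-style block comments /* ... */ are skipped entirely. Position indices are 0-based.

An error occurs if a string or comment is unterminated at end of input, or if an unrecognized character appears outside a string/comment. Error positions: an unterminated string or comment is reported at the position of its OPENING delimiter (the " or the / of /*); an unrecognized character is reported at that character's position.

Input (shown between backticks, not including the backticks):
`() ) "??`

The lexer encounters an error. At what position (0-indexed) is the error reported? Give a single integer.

Answer: 5

Derivation:
pos=0: emit LPAREN '('
pos=1: emit RPAREN ')'
pos=3: emit RPAREN ')'
pos=5: enter STRING mode
pos=5: ERROR — unterminated string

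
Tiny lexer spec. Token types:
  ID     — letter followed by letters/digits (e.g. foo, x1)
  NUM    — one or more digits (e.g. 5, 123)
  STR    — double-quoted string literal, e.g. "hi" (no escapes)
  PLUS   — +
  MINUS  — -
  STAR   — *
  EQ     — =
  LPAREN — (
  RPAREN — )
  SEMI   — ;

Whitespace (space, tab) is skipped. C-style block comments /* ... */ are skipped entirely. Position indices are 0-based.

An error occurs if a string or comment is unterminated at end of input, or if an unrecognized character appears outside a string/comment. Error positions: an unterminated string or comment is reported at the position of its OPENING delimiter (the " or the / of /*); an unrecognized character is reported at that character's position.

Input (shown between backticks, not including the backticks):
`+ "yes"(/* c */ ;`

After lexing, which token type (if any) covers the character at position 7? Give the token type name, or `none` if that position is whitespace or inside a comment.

pos=0: emit PLUS '+'
pos=2: enter STRING mode
pos=2: emit STR "yes" (now at pos=7)
pos=7: emit LPAREN '('
pos=8: enter COMMENT mode (saw '/*')
exit COMMENT mode (now at pos=15)
pos=16: emit SEMI ';'
DONE. 4 tokens: [PLUS, STR, LPAREN, SEMI]
Position 7: char is '(' -> LPAREN

Answer: LPAREN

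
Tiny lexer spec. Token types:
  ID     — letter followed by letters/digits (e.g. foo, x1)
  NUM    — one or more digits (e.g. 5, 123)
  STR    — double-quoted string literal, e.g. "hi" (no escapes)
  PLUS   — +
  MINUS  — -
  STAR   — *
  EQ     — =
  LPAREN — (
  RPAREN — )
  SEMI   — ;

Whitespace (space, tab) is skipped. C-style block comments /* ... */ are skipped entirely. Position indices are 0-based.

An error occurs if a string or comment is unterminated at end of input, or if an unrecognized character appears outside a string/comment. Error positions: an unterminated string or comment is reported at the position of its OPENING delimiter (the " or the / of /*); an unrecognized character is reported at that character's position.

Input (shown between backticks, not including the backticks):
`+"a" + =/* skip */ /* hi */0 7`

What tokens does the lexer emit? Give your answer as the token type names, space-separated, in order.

pos=0: emit PLUS '+'
pos=1: enter STRING mode
pos=1: emit STR "a" (now at pos=4)
pos=5: emit PLUS '+'
pos=7: emit EQ '='
pos=8: enter COMMENT mode (saw '/*')
exit COMMENT mode (now at pos=18)
pos=19: enter COMMENT mode (saw '/*')
exit COMMENT mode (now at pos=27)
pos=27: emit NUM '0' (now at pos=28)
pos=29: emit NUM '7' (now at pos=30)
DONE. 6 tokens: [PLUS, STR, PLUS, EQ, NUM, NUM]

Answer: PLUS STR PLUS EQ NUM NUM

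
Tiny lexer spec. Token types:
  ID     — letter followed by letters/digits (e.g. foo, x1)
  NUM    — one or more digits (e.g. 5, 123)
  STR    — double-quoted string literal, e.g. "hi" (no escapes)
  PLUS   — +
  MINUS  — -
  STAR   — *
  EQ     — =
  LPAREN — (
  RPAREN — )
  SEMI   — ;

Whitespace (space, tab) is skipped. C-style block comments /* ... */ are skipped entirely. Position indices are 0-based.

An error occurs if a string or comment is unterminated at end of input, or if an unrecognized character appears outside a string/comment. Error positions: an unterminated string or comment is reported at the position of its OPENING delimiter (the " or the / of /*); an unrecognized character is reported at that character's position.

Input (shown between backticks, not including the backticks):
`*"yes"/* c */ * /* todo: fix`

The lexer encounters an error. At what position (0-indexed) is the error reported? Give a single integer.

Answer: 16

Derivation:
pos=0: emit STAR '*'
pos=1: enter STRING mode
pos=1: emit STR "yes" (now at pos=6)
pos=6: enter COMMENT mode (saw '/*')
exit COMMENT mode (now at pos=13)
pos=14: emit STAR '*'
pos=16: enter COMMENT mode (saw '/*')
pos=16: ERROR — unterminated comment (reached EOF)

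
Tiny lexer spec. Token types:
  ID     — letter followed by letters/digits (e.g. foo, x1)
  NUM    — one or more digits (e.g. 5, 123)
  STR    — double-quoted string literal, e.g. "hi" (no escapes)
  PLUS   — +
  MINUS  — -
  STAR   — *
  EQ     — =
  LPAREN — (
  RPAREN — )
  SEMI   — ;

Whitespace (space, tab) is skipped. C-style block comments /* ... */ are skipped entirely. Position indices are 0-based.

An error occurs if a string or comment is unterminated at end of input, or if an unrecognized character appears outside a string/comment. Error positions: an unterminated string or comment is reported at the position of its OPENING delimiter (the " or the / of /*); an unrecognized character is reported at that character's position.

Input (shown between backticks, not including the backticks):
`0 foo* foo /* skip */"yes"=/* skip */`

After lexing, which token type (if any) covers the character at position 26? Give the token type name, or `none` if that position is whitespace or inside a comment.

pos=0: emit NUM '0' (now at pos=1)
pos=2: emit ID 'foo' (now at pos=5)
pos=5: emit STAR '*'
pos=7: emit ID 'foo' (now at pos=10)
pos=11: enter COMMENT mode (saw '/*')
exit COMMENT mode (now at pos=21)
pos=21: enter STRING mode
pos=21: emit STR "yes" (now at pos=26)
pos=26: emit EQ '='
pos=27: enter COMMENT mode (saw '/*')
exit COMMENT mode (now at pos=37)
DONE. 6 tokens: [NUM, ID, STAR, ID, STR, EQ]
Position 26: char is '=' -> EQ

Answer: EQ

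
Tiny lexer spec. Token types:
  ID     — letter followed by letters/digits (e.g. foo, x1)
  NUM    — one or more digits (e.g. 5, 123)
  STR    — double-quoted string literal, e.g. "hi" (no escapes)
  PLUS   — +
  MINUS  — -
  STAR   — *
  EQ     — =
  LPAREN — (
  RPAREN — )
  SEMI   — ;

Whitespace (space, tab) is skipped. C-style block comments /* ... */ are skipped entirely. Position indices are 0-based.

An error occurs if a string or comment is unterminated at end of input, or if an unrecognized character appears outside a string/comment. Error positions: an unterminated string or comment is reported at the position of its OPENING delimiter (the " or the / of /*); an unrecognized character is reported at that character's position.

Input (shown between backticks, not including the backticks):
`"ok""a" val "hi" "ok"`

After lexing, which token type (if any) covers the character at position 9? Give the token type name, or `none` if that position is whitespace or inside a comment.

pos=0: enter STRING mode
pos=0: emit STR "ok" (now at pos=4)
pos=4: enter STRING mode
pos=4: emit STR "a" (now at pos=7)
pos=8: emit ID 'val' (now at pos=11)
pos=12: enter STRING mode
pos=12: emit STR "hi" (now at pos=16)
pos=17: enter STRING mode
pos=17: emit STR "ok" (now at pos=21)
DONE. 5 tokens: [STR, STR, ID, STR, STR]
Position 9: char is 'a' -> ID

Answer: ID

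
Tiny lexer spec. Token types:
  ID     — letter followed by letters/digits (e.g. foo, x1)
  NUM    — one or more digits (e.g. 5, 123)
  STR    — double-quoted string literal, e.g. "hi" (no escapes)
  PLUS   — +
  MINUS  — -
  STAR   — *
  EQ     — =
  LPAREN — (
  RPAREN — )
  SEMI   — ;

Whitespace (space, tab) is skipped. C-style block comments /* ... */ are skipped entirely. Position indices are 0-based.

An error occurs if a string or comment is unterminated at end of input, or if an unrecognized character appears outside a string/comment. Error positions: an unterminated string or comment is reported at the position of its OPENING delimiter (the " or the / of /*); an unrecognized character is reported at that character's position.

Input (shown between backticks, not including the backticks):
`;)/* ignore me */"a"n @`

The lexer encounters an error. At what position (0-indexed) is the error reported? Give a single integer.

Answer: 22

Derivation:
pos=0: emit SEMI ';'
pos=1: emit RPAREN ')'
pos=2: enter COMMENT mode (saw '/*')
exit COMMENT mode (now at pos=17)
pos=17: enter STRING mode
pos=17: emit STR "a" (now at pos=20)
pos=20: emit ID 'n' (now at pos=21)
pos=22: ERROR — unrecognized char '@'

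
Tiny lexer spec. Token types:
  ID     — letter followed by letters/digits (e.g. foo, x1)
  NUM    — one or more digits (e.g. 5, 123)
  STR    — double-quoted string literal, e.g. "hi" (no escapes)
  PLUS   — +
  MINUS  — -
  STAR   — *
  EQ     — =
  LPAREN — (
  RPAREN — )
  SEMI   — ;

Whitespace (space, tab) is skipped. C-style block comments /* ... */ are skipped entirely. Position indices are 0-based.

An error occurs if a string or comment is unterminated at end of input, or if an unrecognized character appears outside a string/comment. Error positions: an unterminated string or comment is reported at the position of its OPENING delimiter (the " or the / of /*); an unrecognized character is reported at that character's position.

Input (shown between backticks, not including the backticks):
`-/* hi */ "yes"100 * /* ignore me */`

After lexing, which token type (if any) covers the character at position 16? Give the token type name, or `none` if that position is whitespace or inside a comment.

pos=0: emit MINUS '-'
pos=1: enter COMMENT mode (saw '/*')
exit COMMENT mode (now at pos=9)
pos=10: enter STRING mode
pos=10: emit STR "yes" (now at pos=15)
pos=15: emit NUM '100' (now at pos=18)
pos=19: emit STAR '*'
pos=21: enter COMMENT mode (saw '/*')
exit COMMENT mode (now at pos=36)
DONE. 4 tokens: [MINUS, STR, NUM, STAR]
Position 16: char is '0' -> NUM

Answer: NUM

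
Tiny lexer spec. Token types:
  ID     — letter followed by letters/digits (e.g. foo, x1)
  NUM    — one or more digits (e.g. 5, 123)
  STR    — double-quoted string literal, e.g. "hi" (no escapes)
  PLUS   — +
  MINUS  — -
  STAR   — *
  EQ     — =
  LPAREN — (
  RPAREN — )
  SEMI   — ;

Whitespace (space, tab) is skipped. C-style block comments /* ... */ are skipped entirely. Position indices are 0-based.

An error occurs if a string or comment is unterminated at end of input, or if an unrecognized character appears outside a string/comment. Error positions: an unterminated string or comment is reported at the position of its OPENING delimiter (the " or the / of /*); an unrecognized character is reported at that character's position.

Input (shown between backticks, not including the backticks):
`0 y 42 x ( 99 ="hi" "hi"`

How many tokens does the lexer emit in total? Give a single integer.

pos=0: emit NUM '0' (now at pos=1)
pos=2: emit ID 'y' (now at pos=3)
pos=4: emit NUM '42' (now at pos=6)
pos=7: emit ID 'x' (now at pos=8)
pos=9: emit LPAREN '('
pos=11: emit NUM '99' (now at pos=13)
pos=14: emit EQ '='
pos=15: enter STRING mode
pos=15: emit STR "hi" (now at pos=19)
pos=20: enter STRING mode
pos=20: emit STR "hi" (now at pos=24)
DONE. 9 tokens: [NUM, ID, NUM, ID, LPAREN, NUM, EQ, STR, STR]

Answer: 9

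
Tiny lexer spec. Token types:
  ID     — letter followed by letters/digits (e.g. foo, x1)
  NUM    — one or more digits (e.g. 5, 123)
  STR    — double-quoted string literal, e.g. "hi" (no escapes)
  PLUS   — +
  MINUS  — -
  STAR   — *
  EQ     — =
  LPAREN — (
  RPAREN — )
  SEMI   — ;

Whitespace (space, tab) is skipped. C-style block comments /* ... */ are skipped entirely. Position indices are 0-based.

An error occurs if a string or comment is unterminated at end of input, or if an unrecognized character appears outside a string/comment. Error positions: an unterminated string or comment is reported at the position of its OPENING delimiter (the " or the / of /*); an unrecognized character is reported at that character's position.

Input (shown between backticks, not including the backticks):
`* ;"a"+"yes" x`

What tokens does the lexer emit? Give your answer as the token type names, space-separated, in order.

Answer: STAR SEMI STR PLUS STR ID

Derivation:
pos=0: emit STAR '*'
pos=2: emit SEMI ';'
pos=3: enter STRING mode
pos=3: emit STR "a" (now at pos=6)
pos=6: emit PLUS '+'
pos=7: enter STRING mode
pos=7: emit STR "yes" (now at pos=12)
pos=13: emit ID 'x' (now at pos=14)
DONE. 6 tokens: [STAR, SEMI, STR, PLUS, STR, ID]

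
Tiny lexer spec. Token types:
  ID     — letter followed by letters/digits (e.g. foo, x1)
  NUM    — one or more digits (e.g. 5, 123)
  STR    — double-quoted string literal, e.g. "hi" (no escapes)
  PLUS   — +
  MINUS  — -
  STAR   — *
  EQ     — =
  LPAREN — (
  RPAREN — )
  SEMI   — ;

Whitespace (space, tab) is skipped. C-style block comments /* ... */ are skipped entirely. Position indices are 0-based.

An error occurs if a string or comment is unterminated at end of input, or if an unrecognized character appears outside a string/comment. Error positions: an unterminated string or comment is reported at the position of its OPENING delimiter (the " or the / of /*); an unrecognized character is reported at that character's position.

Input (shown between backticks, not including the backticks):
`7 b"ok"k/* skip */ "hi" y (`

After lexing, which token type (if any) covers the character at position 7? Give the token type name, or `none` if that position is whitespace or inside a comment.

Answer: ID

Derivation:
pos=0: emit NUM '7' (now at pos=1)
pos=2: emit ID 'b' (now at pos=3)
pos=3: enter STRING mode
pos=3: emit STR "ok" (now at pos=7)
pos=7: emit ID 'k' (now at pos=8)
pos=8: enter COMMENT mode (saw '/*')
exit COMMENT mode (now at pos=18)
pos=19: enter STRING mode
pos=19: emit STR "hi" (now at pos=23)
pos=24: emit ID 'y' (now at pos=25)
pos=26: emit LPAREN '('
DONE. 7 tokens: [NUM, ID, STR, ID, STR, ID, LPAREN]
Position 7: char is 'k' -> ID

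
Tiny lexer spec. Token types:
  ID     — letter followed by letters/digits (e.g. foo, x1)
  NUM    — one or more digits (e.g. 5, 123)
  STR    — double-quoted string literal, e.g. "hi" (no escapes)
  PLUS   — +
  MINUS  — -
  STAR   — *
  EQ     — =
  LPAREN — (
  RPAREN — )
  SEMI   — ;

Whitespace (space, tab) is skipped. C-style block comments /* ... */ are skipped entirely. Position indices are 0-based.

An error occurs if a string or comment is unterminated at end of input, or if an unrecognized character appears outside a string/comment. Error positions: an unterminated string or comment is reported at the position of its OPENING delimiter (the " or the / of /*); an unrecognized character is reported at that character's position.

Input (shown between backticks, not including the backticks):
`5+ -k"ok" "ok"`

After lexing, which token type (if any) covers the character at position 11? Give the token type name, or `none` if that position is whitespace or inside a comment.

pos=0: emit NUM '5' (now at pos=1)
pos=1: emit PLUS '+'
pos=3: emit MINUS '-'
pos=4: emit ID 'k' (now at pos=5)
pos=5: enter STRING mode
pos=5: emit STR "ok" (now at pos=9)
pos=10: enter STRING mode
pos=10: emit STR "ok" (now at pos=14)
DONE. 6 tokens: [NUM, PLUS, MINUS, ID, STR, STR]
Position 11: char is 'o' -> STR

Answer: STR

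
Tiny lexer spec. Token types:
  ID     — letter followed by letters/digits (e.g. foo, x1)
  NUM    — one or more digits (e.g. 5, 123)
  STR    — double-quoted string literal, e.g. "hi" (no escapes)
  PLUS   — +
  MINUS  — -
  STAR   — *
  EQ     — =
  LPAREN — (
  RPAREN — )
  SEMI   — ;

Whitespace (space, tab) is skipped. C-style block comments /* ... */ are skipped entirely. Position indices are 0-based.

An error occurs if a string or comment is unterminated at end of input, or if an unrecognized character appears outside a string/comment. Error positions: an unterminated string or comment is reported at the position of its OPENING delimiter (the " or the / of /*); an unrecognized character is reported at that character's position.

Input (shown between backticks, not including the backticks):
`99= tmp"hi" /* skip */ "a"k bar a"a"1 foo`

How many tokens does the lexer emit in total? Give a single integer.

pos=0: emit NUM '99' (now at pos=2)
pos=2: emit EQ '='
pos=4: emit ID 'tmp' (now at pos=7)
pos=7: enter STRING mode
pos=7: emit STR "hi" (now at pos=11)
pos=12: enter COMMENT mode (saw '/*')
exit COMMENT mode (now at pos=22)
pos=23: enter STRING mode
pos=23: emit STR "a" (now at pos=26)
pos=26: emit ID 'k' (now at pos=27)
pos=28: emit ID 'bar' (now at pos=31)
pos=32: emit ID 'a' (now at pos=33)
pos=33: enter STRING mode
pos=33: emit STR "a" (now at pos=36)
pos=36: emit NUM '1' (now at pos=37)
pos=38: emit ID 'foo' (now at pos=41)
DONE. 11 tokens: [NUM, EQ, ID, STR, STR, ID, ID, ID, STR, NUM, ID]

Answer: 11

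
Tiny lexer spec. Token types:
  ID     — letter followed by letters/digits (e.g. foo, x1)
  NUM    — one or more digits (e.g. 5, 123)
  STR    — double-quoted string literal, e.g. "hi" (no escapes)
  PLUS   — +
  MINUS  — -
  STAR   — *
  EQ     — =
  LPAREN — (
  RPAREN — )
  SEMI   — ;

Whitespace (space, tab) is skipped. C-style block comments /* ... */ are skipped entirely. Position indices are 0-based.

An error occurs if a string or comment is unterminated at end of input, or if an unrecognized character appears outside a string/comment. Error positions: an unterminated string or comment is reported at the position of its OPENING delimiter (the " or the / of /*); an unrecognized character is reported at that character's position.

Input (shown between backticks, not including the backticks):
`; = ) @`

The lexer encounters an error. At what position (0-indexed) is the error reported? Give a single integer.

pos=0: emit SEMI ';'
pos=2: emit EQ '='
pos=4: emit RPAREN ')'
pos=6: ERROR — unrecognized char '@'

Answer: 6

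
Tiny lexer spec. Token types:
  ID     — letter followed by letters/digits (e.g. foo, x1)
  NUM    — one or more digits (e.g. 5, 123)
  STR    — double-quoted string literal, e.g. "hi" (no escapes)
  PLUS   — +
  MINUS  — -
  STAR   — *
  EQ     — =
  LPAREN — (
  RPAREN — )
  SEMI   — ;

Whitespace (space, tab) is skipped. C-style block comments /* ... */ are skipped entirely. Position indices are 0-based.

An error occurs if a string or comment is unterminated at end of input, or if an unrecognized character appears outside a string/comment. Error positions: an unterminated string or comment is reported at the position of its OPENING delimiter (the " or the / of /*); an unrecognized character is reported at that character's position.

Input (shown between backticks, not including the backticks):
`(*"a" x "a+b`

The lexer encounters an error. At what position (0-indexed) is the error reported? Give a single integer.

pos=0: emit LPAREN '('
pos=1: emit STAR '*'
pos=2: enter STRING mode
pos=2: emit STR "a" (now at pos=5)
pos=6: emit ID 'x' (now at pos=7)
pos=8: enter STRING mode
pos=8: ERROR — unterminated string

Answer: 8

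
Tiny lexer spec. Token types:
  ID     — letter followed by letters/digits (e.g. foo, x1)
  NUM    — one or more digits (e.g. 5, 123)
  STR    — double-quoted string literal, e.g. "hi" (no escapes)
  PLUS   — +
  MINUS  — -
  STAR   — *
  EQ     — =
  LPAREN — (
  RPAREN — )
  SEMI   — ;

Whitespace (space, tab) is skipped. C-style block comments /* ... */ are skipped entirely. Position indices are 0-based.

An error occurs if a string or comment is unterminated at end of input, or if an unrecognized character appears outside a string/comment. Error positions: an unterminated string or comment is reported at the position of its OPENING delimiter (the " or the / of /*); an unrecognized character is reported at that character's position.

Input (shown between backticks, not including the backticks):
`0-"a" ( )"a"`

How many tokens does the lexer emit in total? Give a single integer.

Answer: 6

Derivation:
pos=0: emit NUM '0' (now at pos=1)
pos=1: emit MINUS '-'
pos=2: enter STRING mode
pos=2: emit STR "a" (now at pos=5)
pos=6: emit LPAREN '('
pos=8: emit RPAREN ')'
pos=9: enter STRING mode
pos=9: emit STR "a" (now at pos=12)
DONE. 6 tokens: [NUM, MINUS, STR, LPAREN, RPAREN, STR]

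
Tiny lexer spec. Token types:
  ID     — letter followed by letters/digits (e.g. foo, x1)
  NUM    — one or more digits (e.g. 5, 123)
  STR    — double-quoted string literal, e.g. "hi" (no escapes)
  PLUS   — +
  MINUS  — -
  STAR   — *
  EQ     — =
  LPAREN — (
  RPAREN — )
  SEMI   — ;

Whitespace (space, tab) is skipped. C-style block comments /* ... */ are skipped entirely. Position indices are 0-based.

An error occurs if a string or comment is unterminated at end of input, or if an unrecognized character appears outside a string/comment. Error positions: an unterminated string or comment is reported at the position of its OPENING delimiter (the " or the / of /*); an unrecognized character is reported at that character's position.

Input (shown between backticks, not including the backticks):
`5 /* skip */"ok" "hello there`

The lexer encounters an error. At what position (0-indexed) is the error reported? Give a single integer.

pos=0: emit NUM '5' (now at pos=1)
pos=2: enter COMMENT mode (saw '/*')
exit COMMENT mode (now at pos=12)
pos=12: enter STRING mode
pos=12: emit STR "ok" (now at pos=16)
pos=17: enter STRING mode
pos=17: ERROR — unterminated string

Answer: 17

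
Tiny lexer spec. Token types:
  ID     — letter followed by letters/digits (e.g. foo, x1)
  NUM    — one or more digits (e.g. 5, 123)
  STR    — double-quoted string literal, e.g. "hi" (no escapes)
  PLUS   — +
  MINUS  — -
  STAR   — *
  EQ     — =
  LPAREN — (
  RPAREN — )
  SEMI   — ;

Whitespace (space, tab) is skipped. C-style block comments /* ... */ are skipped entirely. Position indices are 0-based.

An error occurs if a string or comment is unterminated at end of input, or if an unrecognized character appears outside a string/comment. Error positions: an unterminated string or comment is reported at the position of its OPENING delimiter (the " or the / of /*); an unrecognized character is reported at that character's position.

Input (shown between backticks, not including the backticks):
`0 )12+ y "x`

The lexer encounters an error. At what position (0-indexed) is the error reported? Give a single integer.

pos=0: emit NUM '0' (now at pos=1)
pos=2: emit RPAREN ')'
pos=3: emit NUM '12' (now at pos=5)
pos=5: emit PLUS '+'
pos=7: emit ID 'y' (now at pos=8)
pos=9: enter STRING mode
pos=9: ERROR — unterminated string

Answer: 9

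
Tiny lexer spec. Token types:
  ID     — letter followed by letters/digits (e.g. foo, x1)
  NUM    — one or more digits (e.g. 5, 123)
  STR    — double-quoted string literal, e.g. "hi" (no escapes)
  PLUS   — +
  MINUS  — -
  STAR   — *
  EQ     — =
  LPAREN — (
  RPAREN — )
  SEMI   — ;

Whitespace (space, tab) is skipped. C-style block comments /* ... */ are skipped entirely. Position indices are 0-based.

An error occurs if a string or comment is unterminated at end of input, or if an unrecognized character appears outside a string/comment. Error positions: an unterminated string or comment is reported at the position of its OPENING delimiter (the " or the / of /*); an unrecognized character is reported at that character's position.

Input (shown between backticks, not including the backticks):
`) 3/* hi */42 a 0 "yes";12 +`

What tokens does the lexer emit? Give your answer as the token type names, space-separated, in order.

pos=0: emit RPAREN ')'
pos=2: emit NUM '3' (now at pos=3)
pos=3: enter COMMENT mode (saw '/*')
exit COMMENT mode (now at pos=11)
pos=11: emit NUM '42' (now at pos=13)
pos=14: emit ID 'a' (now at pos=15)
pos=16: emit NUM '0' (now at pos=17)
pos=18: enter STRING mode
pos=18: emit STR "yes" (now at pos=23)
pos=23: emit SEMI ';'
pos=24: emit NUM '12' (now at pos=26)
pos=27: emit PLUS '+'
DONE. 9 tokens: [RPAREN, NUM, NUM, ID, NUM, STR, SEMI, NUM, PLUS]

Answer: RPAREN NUM NUM ID NUM STR SEMI NUM PLUS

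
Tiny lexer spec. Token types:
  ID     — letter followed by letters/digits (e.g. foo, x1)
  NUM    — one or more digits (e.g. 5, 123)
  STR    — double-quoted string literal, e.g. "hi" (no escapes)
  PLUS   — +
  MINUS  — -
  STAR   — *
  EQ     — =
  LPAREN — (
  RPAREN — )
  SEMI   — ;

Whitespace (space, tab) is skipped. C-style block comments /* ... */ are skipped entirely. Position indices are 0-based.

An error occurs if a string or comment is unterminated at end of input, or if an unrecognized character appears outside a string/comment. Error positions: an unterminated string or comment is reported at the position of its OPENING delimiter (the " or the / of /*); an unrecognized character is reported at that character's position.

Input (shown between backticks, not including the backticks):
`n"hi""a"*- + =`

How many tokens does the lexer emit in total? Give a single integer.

pos=0: emit ID 'n' (now at pos=1)
pos=1: enter STRING mode
pos=1: emit STR "hi" (now at pos=5)
pos=5: enter STRING mode
pos=5: emit STR "a" (now at pos=8)
pos=8: emit STAR '*'
pos=9: emit MINUS '-'
pos=11: emit PLUS '+'
pos=13: emit EQ '='
DONE. 7 tokens: [ID, STR, STR, STAR, MINUS, PLUS, EQ]

Answer: 7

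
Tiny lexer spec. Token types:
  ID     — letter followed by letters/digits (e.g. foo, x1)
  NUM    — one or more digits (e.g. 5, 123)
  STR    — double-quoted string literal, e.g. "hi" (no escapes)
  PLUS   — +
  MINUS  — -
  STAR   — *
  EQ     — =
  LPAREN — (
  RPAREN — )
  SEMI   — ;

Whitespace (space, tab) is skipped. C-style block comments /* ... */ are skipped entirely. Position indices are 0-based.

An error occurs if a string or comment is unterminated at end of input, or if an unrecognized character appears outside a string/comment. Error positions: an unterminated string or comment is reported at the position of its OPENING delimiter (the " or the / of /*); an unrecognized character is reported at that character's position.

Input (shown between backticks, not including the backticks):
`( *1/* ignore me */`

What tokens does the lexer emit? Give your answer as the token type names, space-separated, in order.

pos=0: emit LPAREN '('
pos=2: emit STAR '*'
pos=3: emit NUM '1' (now at pos=4)
pos=4: enter COMMENT mode (saw '/*')
exit COMMENT mode (now at pos=19)
DONE. 3 tokens: [LPAREN, STAR, NUM]

Answer: LPAREN STAR NUM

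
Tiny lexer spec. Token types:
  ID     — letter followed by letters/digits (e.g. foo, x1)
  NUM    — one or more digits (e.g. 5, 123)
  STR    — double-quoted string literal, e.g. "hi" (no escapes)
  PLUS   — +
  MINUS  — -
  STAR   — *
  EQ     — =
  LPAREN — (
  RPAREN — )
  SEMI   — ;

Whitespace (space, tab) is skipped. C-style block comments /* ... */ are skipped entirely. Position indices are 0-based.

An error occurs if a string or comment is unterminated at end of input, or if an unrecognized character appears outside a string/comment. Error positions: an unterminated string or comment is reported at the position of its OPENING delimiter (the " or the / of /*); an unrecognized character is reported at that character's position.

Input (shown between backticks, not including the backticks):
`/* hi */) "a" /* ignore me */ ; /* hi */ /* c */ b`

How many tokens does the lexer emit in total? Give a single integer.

pos=0: enter COMMENT mode (saw '/*')
exit COMMENT mode (now at pos=8)
pos=8: emit RPAREN ')'
pos=10: enter STRING mode
pos=10: emit STR "a" (now at pos=13)
pos=14: enter COMMENT mode (saw '/*')
exit COMMENT mode (now at pos=29)
pos=30: emit SEMI ';'
pos=32: enter COMMENT mode (saw '/*')
exit COMMENT mode (now at pos=40)
pos=41: enter COMMENT mode (saw '/*')
exit COMMENT mode (now at pos=48)
pos=49: emit ID 'b' (now at pos=50)
DONE. 4 tokens: [RPAREN, STR, SEMI, ID]

Answer: 4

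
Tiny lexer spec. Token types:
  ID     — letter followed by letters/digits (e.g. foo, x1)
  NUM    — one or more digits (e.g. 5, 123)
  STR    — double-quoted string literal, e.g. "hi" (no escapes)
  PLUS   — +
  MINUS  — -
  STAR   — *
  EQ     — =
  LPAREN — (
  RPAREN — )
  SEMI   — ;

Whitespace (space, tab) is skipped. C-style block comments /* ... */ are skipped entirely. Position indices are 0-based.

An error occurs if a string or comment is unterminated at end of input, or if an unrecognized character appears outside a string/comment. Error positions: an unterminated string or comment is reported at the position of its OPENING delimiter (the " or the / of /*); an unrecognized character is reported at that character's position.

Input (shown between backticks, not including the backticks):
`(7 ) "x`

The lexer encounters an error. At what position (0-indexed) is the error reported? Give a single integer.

Answer: 5

Derivation:
pos=0: emit LPAREN '('
pos=1: emit NUM '7' (now at pos=2)
pos=3: emit RPAREN ')'
pos=5: enter STRING mode
pos=5: ERROR — unterminated string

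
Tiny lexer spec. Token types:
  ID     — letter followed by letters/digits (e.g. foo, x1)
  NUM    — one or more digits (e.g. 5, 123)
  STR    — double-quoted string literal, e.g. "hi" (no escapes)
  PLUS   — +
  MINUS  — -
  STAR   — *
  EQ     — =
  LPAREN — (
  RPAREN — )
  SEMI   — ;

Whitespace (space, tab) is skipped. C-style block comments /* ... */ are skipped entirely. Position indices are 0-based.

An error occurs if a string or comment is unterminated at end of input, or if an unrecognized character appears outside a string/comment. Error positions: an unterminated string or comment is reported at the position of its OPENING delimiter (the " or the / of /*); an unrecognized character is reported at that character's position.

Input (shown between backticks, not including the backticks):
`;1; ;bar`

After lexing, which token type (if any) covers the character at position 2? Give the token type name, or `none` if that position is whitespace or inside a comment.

pos=0: emit SEMI ';'
pos=1: emit NUM '1' (now at pos=2)
pos=2: emit SEMI ';'
pos=4: emit SEMI ';'
pos=5: emit ID 'bar' (now at pos=8)
DONE. 5 tokens: [SEMI, NUM, SEMI, SEMI, ID]
Position 2: char is ';' -> SEMI

Answer: SEMI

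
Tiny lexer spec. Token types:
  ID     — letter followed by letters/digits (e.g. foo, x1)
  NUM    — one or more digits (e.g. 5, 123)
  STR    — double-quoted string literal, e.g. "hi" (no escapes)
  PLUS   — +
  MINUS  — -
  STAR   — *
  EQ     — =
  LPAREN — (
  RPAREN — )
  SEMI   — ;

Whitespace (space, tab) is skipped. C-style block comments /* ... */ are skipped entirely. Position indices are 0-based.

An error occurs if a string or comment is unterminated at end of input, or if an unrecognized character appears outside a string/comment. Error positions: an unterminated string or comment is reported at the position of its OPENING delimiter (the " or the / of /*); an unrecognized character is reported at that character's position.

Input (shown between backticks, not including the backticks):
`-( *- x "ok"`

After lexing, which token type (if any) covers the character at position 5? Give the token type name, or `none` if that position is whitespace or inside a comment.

Answer: none

Derivation:
pos=0: emit MINUS '-'
pos=1: emit LPAREN '('
pos=3: emit STAR '*'
pos=4: emit MINUS '-'
pos=6: emit ID 'x' (now at pos=7)
pos=8: enter STRING mode
pos=8: emit STR "ok" (now at pos=12)
DONE. 6 tokens: [MINUS, LPAREN, STAR, MINUS, ID, STR]
Position 5: char is ' ' -> none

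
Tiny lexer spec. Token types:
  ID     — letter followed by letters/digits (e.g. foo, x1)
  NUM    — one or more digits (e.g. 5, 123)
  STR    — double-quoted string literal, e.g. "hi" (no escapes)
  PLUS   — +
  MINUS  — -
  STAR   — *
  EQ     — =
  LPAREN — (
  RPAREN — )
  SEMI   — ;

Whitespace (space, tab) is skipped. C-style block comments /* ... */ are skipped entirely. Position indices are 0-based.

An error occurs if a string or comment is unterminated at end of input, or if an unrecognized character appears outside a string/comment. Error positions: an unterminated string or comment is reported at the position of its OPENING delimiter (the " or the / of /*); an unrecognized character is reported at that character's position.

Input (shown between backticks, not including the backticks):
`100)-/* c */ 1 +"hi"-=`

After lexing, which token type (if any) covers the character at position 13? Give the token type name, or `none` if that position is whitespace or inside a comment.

pos=0: emit NUM '100' (now at pos=3)
pos=3: emit RPAREN ')'
pos=4: emit MINUS '-'
pos=5: enter COMMENT mode (saw '/*')
exit COMMENT mode (now at pos=12)
pos=13: emit NUM '1' (now at pos=14)
pos=15: emit PLUS '+'
pos=16: enter STRING mode
pos=16: emit STR "hi" (now at pos=20)
pos=20: emit MINUS '-'
pos=21: emit EQ '='
DONE. 8 tokens: [NUM, RPAREN, MINUS, NUM, PLUS, STR, MINUS, EQ]
Position 13: char is '1' -> NUM

Answer: NUM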